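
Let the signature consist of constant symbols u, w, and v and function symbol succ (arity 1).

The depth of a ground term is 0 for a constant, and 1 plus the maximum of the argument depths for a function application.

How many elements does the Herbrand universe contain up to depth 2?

If N_k denotes the number of depth-≤k ground terms, the 3 constants give N_0 = 3, and each function symbol of arity r contributes N_{k-1}^r new terms at level k: N_k = 3 + N_{k-1}.
N_0 = 3
N_1 = 3 + 3 = 6
N_2 = 3 + 6 = 9

9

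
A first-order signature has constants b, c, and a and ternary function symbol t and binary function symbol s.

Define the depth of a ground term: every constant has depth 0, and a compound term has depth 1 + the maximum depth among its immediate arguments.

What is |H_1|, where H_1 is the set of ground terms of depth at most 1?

39

Write N_k for the number of ground terms of depth ≤ k. A term of depth ≤ k is either a constant or a function symbol applied to arguments of depth ≤ k−1, so N_k = 3 + N_{k-1}^3 + N_{k-1}^2.
N_0 = 3
N_1 = 3 + 3^3 + 3^2 = 39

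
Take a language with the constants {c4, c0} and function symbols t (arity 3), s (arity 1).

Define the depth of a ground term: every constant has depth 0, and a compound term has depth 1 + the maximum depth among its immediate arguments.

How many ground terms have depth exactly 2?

1730

Let N_k count ground terms of depth at most k. Each non-constant term of depth ≤ k is some function symbol applied to depth-≤(k−1) arguments, giving N_k = 2 + N_{k-1}^3 + N_{k-1}.
N_0 = 2
N_1 = 2 + 2^3 + 2 = 12
N_2 = 2 + 12^3 + 12 = 1742
Terms of depth exactly 2: N_2 − N_1 = 1742 − 12 = 1730.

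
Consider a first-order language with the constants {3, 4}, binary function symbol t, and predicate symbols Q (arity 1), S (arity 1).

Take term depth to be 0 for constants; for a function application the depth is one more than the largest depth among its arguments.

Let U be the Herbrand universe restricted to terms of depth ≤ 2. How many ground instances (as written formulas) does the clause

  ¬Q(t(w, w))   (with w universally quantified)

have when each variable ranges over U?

Ground terms of depth ≤ 2:
  Count level by level. With function symbols t/2, the terms of depth ≤ k are the 2 constants together with each function applied to depth-≤(k−1) tuples, so N_k = 2 + N_{k-1}^2.
  N_0 = 2
  N_1 = 2 + 2^2 = 6
  N_2 = 2 + 6^2 = 38
So there are 38 ground terms available for substitution.
The variable w ranges independently over the available ground terms, and distinct assignments produce distinct instances.
Number of ground instances = 38.

38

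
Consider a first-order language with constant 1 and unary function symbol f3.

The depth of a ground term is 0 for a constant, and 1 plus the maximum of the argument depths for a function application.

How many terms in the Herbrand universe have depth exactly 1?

1

Let N_k count ground terms of depth at most k. Each non-constant term of depth ≤ k is some function symbol applied to depth-≤(k−1) arguments, giving N_k = 1 + N_{k-1}.
N_0 = 1
N_1 = 1 + 1 = 2
Terms of depth exactly 1: N_1 − N_0 = 2 − 1 = 1.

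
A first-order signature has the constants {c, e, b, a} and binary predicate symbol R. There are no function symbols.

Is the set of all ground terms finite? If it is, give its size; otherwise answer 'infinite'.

4

There are no function symbols, so every ground term is one of the 4 constants.
The Herbrand universe is {c, e, b, a}, which is finite with 4 elements.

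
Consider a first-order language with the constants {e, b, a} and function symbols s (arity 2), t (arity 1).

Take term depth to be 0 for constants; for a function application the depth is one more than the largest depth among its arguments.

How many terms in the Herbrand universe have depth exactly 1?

12

Count level by level. With function symbols s/2, t/1, the terms of depth ≤ k are the 3 constants together with each function applied to depth-≤(k−1) tuples, so N_k = 3 + N_{k-1}^2 + N_{k-1}.
N_0 = 3
N_1 = 3 + 3^2 + 3 = 15
Terms of depth exactly 1: N_1 − N_0 = 15 − 3 = 12.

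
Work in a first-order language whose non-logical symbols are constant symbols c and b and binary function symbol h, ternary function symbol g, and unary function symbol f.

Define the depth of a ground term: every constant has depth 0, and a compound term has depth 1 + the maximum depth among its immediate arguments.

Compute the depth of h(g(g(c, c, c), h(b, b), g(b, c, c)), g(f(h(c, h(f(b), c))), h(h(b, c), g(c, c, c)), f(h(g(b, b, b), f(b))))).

depth(g(c, c, c)) = 1 + max(0, 0, 0) = 1
depth(h(b, b)) = 1 + max(0, 0) = 1
depth(g(b, c, c)) = 1 + max(0, 0, 0) = 1
depth(g(g(c, c, c), h(b, b), g(b, c, c))) = 1 + max(1, 1, 1) = 2
depth(f(b)) = 1 + depth(b) = 1 + 0 = 1
depth(h(f(b), c)) = 1 + max(1, 0) = 2
depth(h(c, h(f(b), c))) = 1 + max(0, 2) = 3
depth(f(h(c, h(f(b), c)))) = 1 + depth(h(c, h(f(b), c))) = 1 + 3 = 4
depth(h(b, c)) = 1 + max(0, 0) = 1
depth(h(h(b, c), g(c, c, c))) = 1 + max(1, 1) = 2
depth(g(b, b, b)) = 1 + max(0, 0, 0) = 1
depth(h(g(b, b, b), f(b))) = 1 + max(1, 1) = 2
depth(f(h(g(b, b, b), f(b)))) = 1 + depth(h(g(b, b, b), f(b))) = 1 + 2 = 3
depth(g(f(h(c, h(f(b), c))), h(h(b, c), g(c, c, c)), f(h(g(b, b, b), f(b))))) = 1 + max(4, 2, 3) = 5
depth(h(g(g(c, c, c), h(b, b), g(b, c, c)), g(f(h(c, h(f(b), c))), h(h(b, c), g(c, c, c)), f(h(g(b, b, b), f(b)))))) = 1 + max(2, 5) = 6

6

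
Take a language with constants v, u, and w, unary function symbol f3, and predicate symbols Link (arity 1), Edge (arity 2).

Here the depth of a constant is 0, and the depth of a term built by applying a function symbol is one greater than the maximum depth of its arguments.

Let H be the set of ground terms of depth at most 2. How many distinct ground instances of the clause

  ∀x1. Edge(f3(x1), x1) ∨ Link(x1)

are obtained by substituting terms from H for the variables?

9

Ground terms of depth ≤ 2:
  Let N_k = |{terms of depth ≤ k}|. Then N_0 = 3 and N_k = 3 + N_{k-1} for k ≥ 1 (one summand per function symbol, arity giving the exponent).
  N_0 = 3
  N_1 = 3 + 3 = 6
  N_2 = 3 + 6 = 9
  Explicitly: v, u, w, f3(v), f3(u), f3(w), f3(f3(v)), f3(f3(u)), f3(f3(w)).
So there are 9 ground terms available for substitution.
The clause has 1 distinct variable (x1), which appears in the body. In the free term algebra distinct substitutions yield syntactically distinct ground instances.
Number of ground instances = 9.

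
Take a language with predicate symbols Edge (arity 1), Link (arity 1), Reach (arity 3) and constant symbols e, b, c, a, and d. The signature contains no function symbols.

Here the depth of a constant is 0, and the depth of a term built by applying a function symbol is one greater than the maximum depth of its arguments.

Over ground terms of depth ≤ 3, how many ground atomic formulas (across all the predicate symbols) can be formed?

First count ground terms of depth ≤ 3.
With no function symbols every ground term is a constant, so there are exactly 5 ground terms at every depth bound.
N_0 = 5
N_1 = 5
N_2 = 5
N_3 = 5
So |H| = 5.
Each predicate of arity r yields |H|^r ground atoms (one per choice of an r-tuple from H):
  Edge: 5;  Link: 5;  Reach: 5^3 = 125
Total ground atoms: 5 + 5 + 125 = 135.

135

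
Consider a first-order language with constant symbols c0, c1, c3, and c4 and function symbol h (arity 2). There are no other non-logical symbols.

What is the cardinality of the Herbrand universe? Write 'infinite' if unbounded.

infinite

The signature has at least one function symbol (h, arity 2) and at least one constant (c0).
Iterating h gives infinitely many distinct ground terms: c0, h(c0, c0), h(h(c0, c0), h(c0, c0)), ...
So the Herbrand universe is infinite.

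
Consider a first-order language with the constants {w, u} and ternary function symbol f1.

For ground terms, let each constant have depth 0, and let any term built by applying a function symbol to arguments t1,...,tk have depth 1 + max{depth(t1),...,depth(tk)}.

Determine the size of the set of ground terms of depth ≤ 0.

Count level by level. With function symbols f1/3, the terms of depth ≤ k are the 2 constants together with each function applied to depth-≤(k−1) tuples, so N_k = 2 + N_{k-1}^3.
N_0 = 2
Explicitly: w, u.

2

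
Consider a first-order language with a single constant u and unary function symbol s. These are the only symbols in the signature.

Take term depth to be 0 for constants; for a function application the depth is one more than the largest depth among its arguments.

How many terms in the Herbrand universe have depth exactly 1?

1

Count level by level. With function symbols s/1, the terms of depth ≤ k are the 1 constant together with each function applied to depth-≤(k−1) tuples, so N_k = 1 + N_{k-1}.
N_0 = 1
N_1 = 1 + 1 = 2
Terms of depth exactly 1: N_1 − N_0 = 2 − 1 = 1.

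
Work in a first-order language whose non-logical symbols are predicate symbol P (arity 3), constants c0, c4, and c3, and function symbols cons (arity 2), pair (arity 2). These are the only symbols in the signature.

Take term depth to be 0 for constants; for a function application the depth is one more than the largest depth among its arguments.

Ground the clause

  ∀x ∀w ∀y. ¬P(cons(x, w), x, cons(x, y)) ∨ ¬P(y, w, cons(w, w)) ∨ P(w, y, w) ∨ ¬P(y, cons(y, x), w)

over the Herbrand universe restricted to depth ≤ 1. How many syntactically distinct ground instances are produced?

Ground terms of depth ≤ 1:
  Count level by level. With function symbols cons/2, pair/2, the terms of depth ≤ k are the 3 constants together with each function applied to depth-≤(k−1) tuples, so N_k = 3 + N_{k-1}^2 + N_{k-1}^2.
  N_0 = 3
  N_1 = 3 + 3^2 + 3^2 = 21
So there are 21 ground terms available for substitution.
There are 3 variables to instantiate (x, w, y), each occurring in at least one literal, so different choices give different ground instances.
Number of ground instances = 21^3 = 9261.

9261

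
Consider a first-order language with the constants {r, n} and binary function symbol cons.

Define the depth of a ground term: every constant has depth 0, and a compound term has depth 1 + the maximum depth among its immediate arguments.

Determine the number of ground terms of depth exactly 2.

Let N_k = |{terms of depth ≤ k}|. Then N_0 = 2 and N_k = 2 + N_{k-1}^2 for k ≥ 1 (one summand per function symbol, arity giving the exponent).
N_0 = 2
N_1 = 2 + 2^2 = 6
N_2 = 2 + 6^2 = 38
Terms of depth exactly 2: N_2 − N_1 = 38 − 6 = 32.

32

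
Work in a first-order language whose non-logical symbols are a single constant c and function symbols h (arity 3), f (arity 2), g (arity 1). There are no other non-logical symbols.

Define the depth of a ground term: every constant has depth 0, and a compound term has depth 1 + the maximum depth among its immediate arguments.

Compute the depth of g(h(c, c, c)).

2

depth(h(c, c, c)) = 1 + max(0, 0, 0) = 1
depth(g(h(c, c, c))) = 1 + depth(h(c, c, c)) = 1 + 1 = 2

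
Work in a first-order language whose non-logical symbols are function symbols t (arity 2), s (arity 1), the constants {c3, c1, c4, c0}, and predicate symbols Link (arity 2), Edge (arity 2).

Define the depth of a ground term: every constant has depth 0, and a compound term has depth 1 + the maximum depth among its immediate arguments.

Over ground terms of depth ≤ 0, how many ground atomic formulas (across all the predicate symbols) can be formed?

32

First count ground terms of depth ≤ 0.
Write N_k for the number of ground terms of depth ≤ k. A term of depth ≤ k is either a constant or a function symbol applied to arguments of depth ≤ k−1, so N_k = 4 + N_{k-1}^2 + N_{k-1}.
N_0 = 4
Explicitly: c3, c1, c4, c0.
So |H| = 4.
For each predicate symbol, the number of ground atoms is |H| raised to its arity; summing:
  Link: 4^2 = 16;  Edge: 4^2 = 16
Total ground atoms: 16 + 16 = 32.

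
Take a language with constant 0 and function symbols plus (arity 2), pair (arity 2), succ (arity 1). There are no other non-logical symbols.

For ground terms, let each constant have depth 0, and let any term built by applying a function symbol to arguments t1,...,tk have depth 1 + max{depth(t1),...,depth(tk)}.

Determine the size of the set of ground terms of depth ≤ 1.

4

Write N_k for the number of ground terms of depth ≤ k. A term of depth ≤ k is either a constant or a function symbol applied to arguments of depth ≤ k−1, so N_k = 1 + N_{k-1}^2 + N_{k-1}^2 + N_{k-1}.
N_0 = 1
N_1 = 1 + 1^2 + 1^2 + 1 = 4
Explicitly: 0, plus(0, 0), pair(0, 0), succ(0).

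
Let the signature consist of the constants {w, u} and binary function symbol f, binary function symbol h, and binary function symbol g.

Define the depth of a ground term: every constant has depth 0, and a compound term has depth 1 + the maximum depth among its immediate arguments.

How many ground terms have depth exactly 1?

If N_k denotes the number of depth-≤k ground terms, the 2 constants give N_0 = 2, and each function symbol of arity r contributes N_{k-1}^r new terms at level k: N_k = 2 + N_{k-1}^2 + N_{k-1}^2 + N_{k-1}^2.
N_0 = 2
N_1 = 2 + 2^2 + 2^2 + 2^2 = 14
Terms of depth exactly 1: N_1 − N_0 = 14 − 2 = 12.

12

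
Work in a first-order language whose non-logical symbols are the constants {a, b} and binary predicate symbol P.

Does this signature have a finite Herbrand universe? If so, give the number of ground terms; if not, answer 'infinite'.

2

There are no function symbols, so every ground term is one of the 2 constants.
The Herbrand universe is {a, b}, which is finite with 2 elements.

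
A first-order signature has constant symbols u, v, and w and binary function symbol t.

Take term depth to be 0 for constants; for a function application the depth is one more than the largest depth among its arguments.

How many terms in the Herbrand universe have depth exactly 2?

Let N_k = |{terms of depth ≤ k}|. Then N_0 = 3 and N_k = 3 + N_{k-1}^2 for k ≥ 1 (one summand per function symbol, arity giving the exponent).
N_0 = 3
N_1 = 3 + 3^2 = 12
N_2 = 3 + 12^2 = 147
Terms of depth exactly 2: N_2 − N_1 = 147 − 12 = 135.

135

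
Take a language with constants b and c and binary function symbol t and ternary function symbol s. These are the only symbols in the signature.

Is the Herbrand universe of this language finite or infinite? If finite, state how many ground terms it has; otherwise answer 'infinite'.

The signature has at least one function symbol (t, arity 2) and at least one constant (b).
Iterating t gives infinitely many distinct ground terms: b, t(b, b), t(t(b, b), t(b, b)), ...
So the Herbrand universe is infinite.

infinite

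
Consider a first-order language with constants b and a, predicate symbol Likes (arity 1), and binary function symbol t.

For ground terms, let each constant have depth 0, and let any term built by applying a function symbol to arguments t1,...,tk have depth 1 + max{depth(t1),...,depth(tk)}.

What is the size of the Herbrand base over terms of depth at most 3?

1446

First count ground terms of depth ≤ 3.
If N_k denotes the number of depth-≤k ground terms, the 2 constants give N_0 = 2, and each function symbol of arity r contributes N_{k-1}^r new terms at level k: N_k = 2 + N_{k-1}^2.
N_0 = 2
N_1 = 2 + 2^2 = 6
N_2 = 2 + 6^2 = 38
N_3 = 2 + 38^2 = 1446
So |H| = 1446.
For each predicate symbol, the number of ground atoms is |H| raised to its arity; summing:
  Likes: 1446
Total ground atoms: 1446.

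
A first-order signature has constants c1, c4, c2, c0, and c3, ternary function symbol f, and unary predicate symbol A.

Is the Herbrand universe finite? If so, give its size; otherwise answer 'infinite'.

The signature has at least one function symbol (f, arity 3) and at least one constant (c1).
Iterating f gives infinitely many distinct ground terms: c1, f(c1, c1, c1), f(f(c1, c1, c1), f(c1, c1, c1), f(c1, c1, c1)), ...
So the Herbrand universe is infinite.

infinite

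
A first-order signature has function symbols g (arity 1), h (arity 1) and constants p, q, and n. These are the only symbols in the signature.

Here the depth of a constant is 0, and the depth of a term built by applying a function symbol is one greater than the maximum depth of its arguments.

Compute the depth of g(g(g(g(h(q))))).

5

depth(h(q)) = 1 + depth(q) = 1 + 0 = 1
depth(g(h(q))) = 1 + depth(h(q)) = 1 + 1 = 2
depth(g(g(h(q)))) = 1 + depth(g(h(q))) = 1 + 2 = 3
depth(g(g(g(h(q))))) = 1 + depth(g(g(h(q)))) = 1 + 3 = 4
depth(g(g(g(g(h(q)))))) = 1 + depth(g(g(g(h(q))))) = 1 + 4 = 5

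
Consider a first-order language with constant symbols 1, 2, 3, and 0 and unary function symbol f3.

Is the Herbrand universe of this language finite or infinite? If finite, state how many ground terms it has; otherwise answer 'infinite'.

infinite

The signature has at least one function symbol (f3, arity 1) and at least one constant (1).
Iterating f3 gives infinitely many distinct ground terms: 1, f3(1), f3(f3(1)), ...
So the Herbrand universe is infinite.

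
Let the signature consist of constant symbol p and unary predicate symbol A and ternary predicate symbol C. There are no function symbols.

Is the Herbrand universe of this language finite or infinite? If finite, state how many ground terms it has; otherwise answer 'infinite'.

There are no function symbols, so the only ground term is the single constant.
The Herbrand universe is {p}, finite with 1 element.

1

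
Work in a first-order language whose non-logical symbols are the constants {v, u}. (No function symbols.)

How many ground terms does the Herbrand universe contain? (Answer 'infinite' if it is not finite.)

2

There are no function symbols, so every ground term is one of the 2 constants.
The Herbrand universe is {v, u}, which is finite with 2 elements.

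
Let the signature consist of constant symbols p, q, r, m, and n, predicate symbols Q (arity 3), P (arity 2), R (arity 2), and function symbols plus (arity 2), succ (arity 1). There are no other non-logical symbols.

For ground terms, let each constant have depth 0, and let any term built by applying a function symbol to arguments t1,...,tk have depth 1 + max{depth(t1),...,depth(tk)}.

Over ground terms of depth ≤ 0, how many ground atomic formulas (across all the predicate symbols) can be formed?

175

First count ground terms of depth ≤ 0.
Let N_k count ground terms of depth at most k. Each non-constant term of depth ≤ k is some function symbol applied to depth-≤(k−1) arguments, giving N_k = 5 + N_{k-1}^2 + N_{k-1}.
N_0 = 5
So |H| = 5.
A ground atom is a predicate applied to a tuple of terms from H, so the count is the sum over predicates of |H|^arity:
  Q: 5^3 = 125;  P: 5^2 = 25;  R: 5^2 = 25
Total ground atoms: 125 + 25 + 25 = 175.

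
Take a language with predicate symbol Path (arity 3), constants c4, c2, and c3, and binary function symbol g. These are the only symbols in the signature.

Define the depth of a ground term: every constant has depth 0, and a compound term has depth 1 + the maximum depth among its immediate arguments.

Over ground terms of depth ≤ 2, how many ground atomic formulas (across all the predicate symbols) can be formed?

3176523

First count ground terms of depth ≤ 2.
Count level by level. With function symbols g/2, the terms of depth ≤ k are the 3 constants together with each function applied to depth-≤(k−1) tuples, so N_k = 3 + N_{k-1}^2.
N_0 = 3
N_1 = 3 + 3^2 = 12
N_2 = 3 + 12^2 = 147
So |H| = 147.
For each predicate symbol, the number of ground atoms is |H| raised to its arity; summing:
  Path: 147^3 = 3176523
Total ground atoms: 3176523.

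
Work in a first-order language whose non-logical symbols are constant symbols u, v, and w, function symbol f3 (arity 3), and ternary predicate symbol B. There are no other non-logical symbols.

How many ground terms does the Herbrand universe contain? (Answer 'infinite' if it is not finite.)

The signature has at least one function symbol (f3, arity 3) and at least one constant (u).
Iterating f3 gives infinitely many distinct ground terms: u, f3(u, u, u), f3(f3(u, u, u), f3(u, u, u), f3(u, u, u)), ...
So the Herbrand universe is infinite.

infinite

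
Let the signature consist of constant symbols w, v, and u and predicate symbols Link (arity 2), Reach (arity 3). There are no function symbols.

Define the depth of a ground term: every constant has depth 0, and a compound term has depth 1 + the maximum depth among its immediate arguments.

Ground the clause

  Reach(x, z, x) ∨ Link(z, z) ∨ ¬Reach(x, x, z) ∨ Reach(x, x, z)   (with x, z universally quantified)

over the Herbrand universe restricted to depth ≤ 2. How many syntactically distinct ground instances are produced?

9

Ground terms of depth ≤ 2:
  With no function symbols every ground term is a constant, so there are exactly 3 ground terms at every depth bound.
  N_0 = 3
  N_1 = 3
  N_2 = 3
  Explicitly: w, v, u.
So there are 3 ground terms available for substitution.
Each of x, z ranges independently over the available ground terms, and distinct assignments produce distinct instances.
Number of ground instances = 3^2 = 9.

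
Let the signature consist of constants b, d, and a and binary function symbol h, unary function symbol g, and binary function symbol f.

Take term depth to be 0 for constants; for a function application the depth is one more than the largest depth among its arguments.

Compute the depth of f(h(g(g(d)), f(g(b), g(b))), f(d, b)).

4

depth(g(d)) = 1 + depth(d) = 1 + 0 = 1
depth(g(g(d))) = 1 + depth(g(d)) = 1 + 1 = 2
depth(g(b)) = 1 + depth(b) = 1 + 0 = 1
depth(f(g(b), g(b))) = 1 + max(1, 1) = 2
depth(h(g(g(d)), f(g(b), g(b)))) = 1 + max(2, 2) = 3
depth(f(d, b)) = 1 + max(0, 0) = 1
depth(f(h(g(g(d)), f(g(b), g(b))), f(d, b))) = 1 + max(3, 1) = 4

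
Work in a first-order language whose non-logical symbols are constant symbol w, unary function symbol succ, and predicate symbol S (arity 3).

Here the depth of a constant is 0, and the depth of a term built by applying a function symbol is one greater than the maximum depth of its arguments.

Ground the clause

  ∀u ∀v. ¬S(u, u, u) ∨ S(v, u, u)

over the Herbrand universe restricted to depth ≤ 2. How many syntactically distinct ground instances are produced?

9

Ground terms of depth ≤ 2:
  If N_k denotes the number of depth-≤k ground terms, the 1 constant gives N_0 = 1, and each function symbol of arity r contributes N_{k-1}^r new terms at level k: N_k = 1 + N_{k-1}.
  N_0 = 1
  N_1 = 1 + 1 = 2
  N_2 = 1 + 2 = 3
So there are 3 ground terms available for substitution.
Each of u, v ranges independently over the available ground terms, and distinct assignments produce distinct instances.
Number of ground instances = 3^2 = 9.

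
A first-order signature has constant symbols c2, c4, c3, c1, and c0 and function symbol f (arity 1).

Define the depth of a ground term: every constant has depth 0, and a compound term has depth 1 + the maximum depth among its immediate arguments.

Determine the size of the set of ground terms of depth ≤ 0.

5

Write N_k for the number of ground terms of depth ≤ k. A term of depth ≤ k is either a constant or a function symbol applied to arguments of depth ≤ k−1, so N_k = 5 + N_{k-1}.
N_0 = 5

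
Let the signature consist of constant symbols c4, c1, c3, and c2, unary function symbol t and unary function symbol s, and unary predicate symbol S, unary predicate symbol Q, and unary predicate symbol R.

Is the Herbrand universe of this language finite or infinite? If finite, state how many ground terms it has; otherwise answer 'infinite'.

infinite

The signature has at least one function symbol (t, arity 1) and at least one constant (c4).
Iterating t gives infinitely many distinct ground terms: c4, t(c4), t(t(c4)), ...
So the Herbrand universe is infinite.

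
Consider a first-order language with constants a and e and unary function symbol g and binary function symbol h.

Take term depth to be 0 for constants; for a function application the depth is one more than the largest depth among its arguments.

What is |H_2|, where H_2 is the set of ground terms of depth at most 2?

Let N_k count ground terms of depth at most k. Each non-constant term of depth ≤ k is some function symbol applied to depth-≤(k−1) arguments, giving N_k = 2 + N_{k-1} + N_{k-1}^2.
N_0 = 2
N_1 = 2 + 2 + 2^2 = 8
N_2 = 2 + 8 + 8^2 = 74

74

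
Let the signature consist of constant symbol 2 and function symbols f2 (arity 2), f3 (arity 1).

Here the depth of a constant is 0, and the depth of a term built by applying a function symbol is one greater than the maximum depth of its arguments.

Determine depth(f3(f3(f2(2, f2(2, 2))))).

depth(f2(2, 2)) = 1 + max(0, 0) = 1
depth(f2(2, f2(2, 2))) = 1 + max(0, 1) = 2
depth(f3(f2(2, f2(2, 2)))) = 1 + depth(f2(2, f2(2, 2))) = 1 + 2 = 3
depth(f3(f3(f2(2, f2(2, 2))))) = 1 + depth(f3(f2(2, f2(2, 2)))) = 1 + 3 = 4

4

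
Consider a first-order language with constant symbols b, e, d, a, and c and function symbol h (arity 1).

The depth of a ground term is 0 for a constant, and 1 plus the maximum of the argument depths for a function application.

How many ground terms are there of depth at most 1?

Count level by level. With function symbols h/1, the terms of depth ≤ k are the 5 constants together with each function applied to depth-≤(k−1) tuples, so N_k = 5 + N_{k-1}.
N_0 = 5
N_1 = 5 + 5 = 10

10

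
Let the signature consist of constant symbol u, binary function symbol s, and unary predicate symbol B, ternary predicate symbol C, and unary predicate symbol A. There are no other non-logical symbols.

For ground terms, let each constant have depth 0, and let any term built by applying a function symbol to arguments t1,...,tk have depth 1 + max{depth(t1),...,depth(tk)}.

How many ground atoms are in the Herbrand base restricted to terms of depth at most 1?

First count ground terms of depth ≤ 1.
Count level by level. With function symbols s/2, the terms of depth ≤ k are the 1 constant together with each function applied to depth-≤(k−1) tuples, so N_k = 1 + N_{k-1}^2.
N_0 = 1
N_1 = 1 + 1^2 = 2
Explicitly: u, s(u, u).
So |H| = 2.
Ground atoms are formed by filling each argument slot of a predicate with a term from H, so an r-ary predicate gives |H|^r atoms:
  B: 2;  C: 2^3 = 8;  A: 2
Total ground atoms: 2 + 8 + 2 = 12.

12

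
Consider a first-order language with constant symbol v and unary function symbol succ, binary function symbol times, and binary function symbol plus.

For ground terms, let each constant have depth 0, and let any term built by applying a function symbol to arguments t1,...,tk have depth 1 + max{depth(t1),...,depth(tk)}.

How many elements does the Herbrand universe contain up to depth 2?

If N_k denotes the number of depth-≤k ground terms, the 1 constant gives N_0 = 1, and each function symbol of arity r contributes N_{k-1}^r new terms at level k: N_k = 1 + N_{k-1} + N_{k-1}^2 + N_{k-1}^2.
N_0 = 1
N_1 = 1 + 1 + 1^2 + 1^2 = 4
N_2 = 1 + 4 + 4^2 + 4^2 = 37

37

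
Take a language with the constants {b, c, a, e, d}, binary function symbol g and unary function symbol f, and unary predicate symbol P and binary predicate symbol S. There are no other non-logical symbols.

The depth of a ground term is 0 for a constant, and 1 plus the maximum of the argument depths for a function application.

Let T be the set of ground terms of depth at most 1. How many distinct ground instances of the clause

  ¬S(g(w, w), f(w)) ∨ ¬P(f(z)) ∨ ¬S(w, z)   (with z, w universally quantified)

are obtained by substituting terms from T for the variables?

Ground terms of depth ≤ 1:
  Let N_k = |{terms of depth ≤ k}|. Then N_0 = 5 and N_k = 5 + N_{k-1}^2 + N_{k-1} for k ≥ 1 (one summand per function symbol, arity giving the exponent).
  N_0 = 5
  N_1 = 5 + 5^2 + 5 = 35
So there are 35 ground terms available for substitution.
The body mentions every one of the 2 quantified variables; since ground terms form a free algebra, no two substitutions collapse to the same formula.
Number of ground instances = 35^2 = 1225.

1225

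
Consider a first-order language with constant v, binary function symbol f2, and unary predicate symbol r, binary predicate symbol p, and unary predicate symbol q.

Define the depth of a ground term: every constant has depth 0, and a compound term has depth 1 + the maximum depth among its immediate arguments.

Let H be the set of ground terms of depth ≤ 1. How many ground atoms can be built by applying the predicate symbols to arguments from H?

First count ground terms of depth ≤ 1.
If N_k denotes the number of depth-≤k ground terms, the 1 constant gives N_0 = 1, and each function symbol of arity r contributes N_{k-1}^r new terms at level k: N_k = 1 + N_{k-1}^2.
N_0 = 1
N_1 = 1 + 1^2 = 2
Explicitly: v, f2(v, v).
So |H| = 2.
Ground atoms are formed by filling each argument slot of a predicate with a term from H, so an r-ary predicate gives |H|^r atoms:
  r: 2;  p: 2^2 = 4;  q: 2
Total ground atoms: 2 + 4 + 2 = 8.

8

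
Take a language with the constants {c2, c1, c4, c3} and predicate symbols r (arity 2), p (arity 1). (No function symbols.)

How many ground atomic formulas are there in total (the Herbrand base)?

With no function symbols, the Herbrand universe is just the 4 constants.
Ground atoms per predicate: r: 4^2 = 16, p: 4.
Herbrand base size = 16 + 4 = 20.

20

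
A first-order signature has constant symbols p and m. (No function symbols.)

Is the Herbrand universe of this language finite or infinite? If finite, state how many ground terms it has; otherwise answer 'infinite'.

There are no function symbols, so every ground term is one of the 2 constants.
The Herbrand universe is {p, m}, which is finite with 2 elements.

2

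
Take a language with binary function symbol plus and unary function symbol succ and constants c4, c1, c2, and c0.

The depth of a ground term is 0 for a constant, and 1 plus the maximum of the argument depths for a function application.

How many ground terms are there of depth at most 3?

365424

If N_k denotes the number of depth-≤k ground terms, the 4 constants give N_0 = 4, and each function symbol of arity r contributes N_{k-1}^r new terms at level k: N_k = 4 + N_{k-1}^2 + N_{k-1}.
N_0 = 4
N_1 = 4 + 4^2 + 4 = 24
N_2 = 4 + 24^2 + 24 = 604
N_3 = 4 + 604^2 + 604 = 365424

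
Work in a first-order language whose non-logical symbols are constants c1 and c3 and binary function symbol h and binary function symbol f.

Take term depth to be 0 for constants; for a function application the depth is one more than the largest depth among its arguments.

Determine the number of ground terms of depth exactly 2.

192

Let N_k = |{terms of depth ≤ k}|. Then N_0 = 2 and N_k = 2 + N_{k-1}^2 + N_{k-1}^2 for k ≥ 1 (one summand per function symbol, arity giving the exponent).
N_0 = 2
N_1 = 2 + 2^2 + 2^2 = 10
N_2 = 2 + 10^2 + 10^2 = 202
Terms of depth exactly 2: N_2 − N_1 = 202 − 10 = 192.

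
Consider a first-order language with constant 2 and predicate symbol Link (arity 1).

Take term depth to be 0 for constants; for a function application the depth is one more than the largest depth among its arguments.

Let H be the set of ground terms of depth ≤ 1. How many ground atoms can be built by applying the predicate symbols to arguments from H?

First count ground terms of depth ≤ 1.
With no function symbols every ground term is a constant, so there is exactly 1 ground term at every depth bound.
N_0 = 1
N_1 = 1
So |H| = 1.
Ground atoms are formed by filling each argument slot of a predicate with a term from H, so an r-ary predicate gives |H|^r atoms:
  Link: 1
Total ground atoms: 1.

1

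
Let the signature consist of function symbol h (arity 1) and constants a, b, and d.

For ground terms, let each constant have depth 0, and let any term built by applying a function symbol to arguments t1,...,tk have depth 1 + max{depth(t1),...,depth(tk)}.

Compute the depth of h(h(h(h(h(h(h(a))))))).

depth(h(a)) = 1 + depth(a) = 1 + 0 = 1
depth(h(h(a))) = 1 + depth(h(a)) = 1 + 1 = 2
depth(h(h(h(a)))) = 1 + depth(h(h(a))) = 1 + 2 = 3
depth(h(h(h(h(a))))) = 1 + depth(h(h(h(a)))) = 1 + 3 = 4
depth(h(h(h(h(h(a)))))) = 1 + depth(h(h(h(h(a))))) = 1 + 4 = 5
depth(h(h(h(h(h(h(a))))))) = 1 + depth(h(h(h(h(h(a)))))) = 1 + 5 = 6
depth(h(h(h(h(h(h(h(a)))))))) = 1 + depth(h(h(h(h(h(h(a))))))) = 1 + 6 = 7

7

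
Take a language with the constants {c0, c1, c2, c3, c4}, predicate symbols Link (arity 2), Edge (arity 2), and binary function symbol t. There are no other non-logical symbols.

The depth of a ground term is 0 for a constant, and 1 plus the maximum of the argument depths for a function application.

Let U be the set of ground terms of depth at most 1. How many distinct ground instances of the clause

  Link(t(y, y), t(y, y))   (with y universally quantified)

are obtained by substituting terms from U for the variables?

Ground terms of depth ≤ 1:
  If N_k denotes the number of depth-≤k ground terms, the 5 constants give N_0 = 5, and each function symbol of arity r contributes N_{k-1}^r new terms at level k: N_k = 5 + N_{k-1}^2.
  N_0 = 5
  N_1 = 5 + 5^2 = 30
So there are 30 ground terms available for substitution.
The clause has 1 distinct variable (y), which appears in the body. In the free term algebra distinct substitutions yield syntactically distinct ground instances.
Number of ground instances = 30.

30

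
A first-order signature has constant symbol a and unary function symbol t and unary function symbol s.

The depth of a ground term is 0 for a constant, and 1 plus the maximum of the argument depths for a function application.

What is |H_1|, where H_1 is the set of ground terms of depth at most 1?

If N_k denotes the number of depth-≤k ground terms, the 1 constant gives N_0 = 1, and each function symbol of arity r contributes N_{k-1}^r new terms at level k: N_k = 1 + N_{k-1} + N_{k-1}.
N_0 = 1
N_1 = 1 + 1 + 1 = 3

3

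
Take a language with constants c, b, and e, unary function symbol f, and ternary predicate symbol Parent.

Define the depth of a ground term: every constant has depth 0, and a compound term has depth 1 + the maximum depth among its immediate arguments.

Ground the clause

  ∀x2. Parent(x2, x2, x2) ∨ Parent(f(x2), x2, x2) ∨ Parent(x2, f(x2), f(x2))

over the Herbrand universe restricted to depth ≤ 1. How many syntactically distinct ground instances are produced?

6

Ground terms of depth ≤ 1:
  Let N_k count ground terms of depth at most k. Each non-constant term of depth ≤ k is some function symbol applied to depth-≤(k−1) arguments, giving N_k = 3 + N_{k-1}.
  N_0 = 3
  N_1 = 3 + 3 = 6
  Explicitly: c, b, e, f(c), f(b), f(e).
So there are 6 ground terms available for substitution.
There is 1 variable to instantiate (x2),  occurring in at least one literal, so different choices give different ground instances.
Number of ground instances = 6.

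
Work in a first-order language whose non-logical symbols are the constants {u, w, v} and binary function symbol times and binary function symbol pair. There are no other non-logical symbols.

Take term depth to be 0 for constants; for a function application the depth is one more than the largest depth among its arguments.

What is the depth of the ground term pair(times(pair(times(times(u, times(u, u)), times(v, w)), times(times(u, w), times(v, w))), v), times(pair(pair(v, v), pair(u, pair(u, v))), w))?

depth(times(u, u)) = 1 + max(0, 0) = 1
depth(times(u, times(u, u))) = 1 + max(0, 1) = 2
depth(times(v, w)) = 1 + max(0, 0) = 1
depth(times(times(u, times(u, u)), times(v, w))) = 1 + max(2, 1) = 3
depth(times(u, w)) = 1 + max(0, 0) = 1
depth(times(times(u, w), times(v, w))) = 1 + max(1, 1) = 2
depth(pair(times(times(u, times(u, u)), times(v, w)), times(times(u, w), times(v, w)))) = 1 + max(3, 2) = 4
depth(times(pair(times(times(u, times(u, u)), times(v, w)), times(times(u, w), times(v, w))), v)) = 1 + max(4, 0) = 5
depth(pair(v, v)) = 1 + max(0, 0) = 1
depth(pair(u, v)) = 1 + max(0, 0) = 1
depth(pair(u, pair(u, v))) = 1 + max(0, 1) = 2
depth(pair(pair(v, v), pair(u, pair(u, v)))) = 1 + max(1, 2) = 3
depth(times(pair(pair(v, v), pair(u, pair(u, v))), w)) = 1 + max(3, 0) = 4
depth(pair(times(pair(times(times(u, times(u, u)), times(v, w)), times(times(u, w), times(v, w))), v), times(pair(pair(v, v), pair(u, pair(u, v))), w))) = 1 + max(5, 4) = 6

6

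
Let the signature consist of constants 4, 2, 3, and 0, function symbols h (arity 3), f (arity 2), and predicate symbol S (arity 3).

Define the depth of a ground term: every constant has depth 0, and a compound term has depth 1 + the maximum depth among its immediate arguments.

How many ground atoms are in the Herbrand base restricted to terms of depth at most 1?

592704

First count ground terms of depth ≤ 1.
Let N_k count ground terms of depth at most k. Each non-constant term of depth ≤ k is some function symbol applied to depth-≤(k−1) arguments, giving N_k = 4 + N_{k-1}^3 + N_{k-1}^2.
N_0 = 4
N_1 = 4 + 4^3 + 4^2 = 84
So |H| = 84.
Each predicate of arity r yields |H|^r ground atoms (one per choice of an r-tuple from H):
  S: 84^3 = 592704
Total ground atoms: 592704.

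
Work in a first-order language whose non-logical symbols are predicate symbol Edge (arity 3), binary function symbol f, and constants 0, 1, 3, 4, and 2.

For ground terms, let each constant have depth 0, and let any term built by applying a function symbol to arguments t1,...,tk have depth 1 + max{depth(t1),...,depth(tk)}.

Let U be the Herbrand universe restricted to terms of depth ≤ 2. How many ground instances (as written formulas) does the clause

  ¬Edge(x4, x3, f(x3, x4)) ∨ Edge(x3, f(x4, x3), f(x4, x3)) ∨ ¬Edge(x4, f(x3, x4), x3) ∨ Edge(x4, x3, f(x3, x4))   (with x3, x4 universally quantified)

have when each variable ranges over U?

819025

Ground terms of depth ≤ 2:
  Count level by level. With function symbols f/2, the terms of depth ≤ k are the 5 constants together with each function applied to depth-≤(k−1) tuples, so N_k = 5 + N_{k-1}^2.
  N_0 = 5
  N_1 = 5 + 5^2 = 30
  N_2 = 5 + 30^2 = 905
So there are 905 ground terms available for substitution.
The body mentions every one of the 2 quantified variables; since ground terms form a free algebra, no two substitutions collapse to the same formula.
Number of ground instances = 905^2 = 819025.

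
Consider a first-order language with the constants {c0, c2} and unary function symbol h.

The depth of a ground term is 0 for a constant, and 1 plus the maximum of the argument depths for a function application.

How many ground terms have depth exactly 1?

2

Count level by level. With function symbols h/1, the terms of depth ≤ k are the 2 constants together with each function applied to depth-≤(k−1) tuples, so N_k = 2 + N_{k-1}.
N_0 = 2
N_1 = 2 + 2 = 4
Terms of depth exactly 1: N_1 − N_0 = 4 − 2 = 2.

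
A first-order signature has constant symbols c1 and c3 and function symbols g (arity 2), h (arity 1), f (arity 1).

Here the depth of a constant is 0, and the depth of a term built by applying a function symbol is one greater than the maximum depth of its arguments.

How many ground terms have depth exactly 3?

15008

Count level by level. With function symbols g/2, h/1, f/1, the terms of depth ≤ k are the 2 constants together with each function applied to depth-≤(k−1) tuples, so N_k = 2 + N_{k-1}^2 + N_{k-1} + N_{k-1}.
N_0 = 2
N_1 = 2 + 2^2 + 2 + 2 = 10
N_2 = 2 + 10^2 + 10 + 10 = 122
N_3 = 2 + 122^2 + 122 + 122 = 15130
Terms of depth exactly 3: N_3 − N_2 = 15130 − 122 = 15008.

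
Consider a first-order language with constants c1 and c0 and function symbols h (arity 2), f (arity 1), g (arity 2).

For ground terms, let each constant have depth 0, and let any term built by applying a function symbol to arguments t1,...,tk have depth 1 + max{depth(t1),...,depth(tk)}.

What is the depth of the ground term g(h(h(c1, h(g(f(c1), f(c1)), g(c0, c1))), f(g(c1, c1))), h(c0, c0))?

depth(f(c1)) = 1 + depth(c1) = 1 + 0 = 1
depth(g(f(c1), f(c1))) = 1 + max(1, 1) = 2
depth(g(c0, c1)) = 1 + max(0, 0) = 1
depth(h(g(f(c1), f(c1)), g(c0, c1))) = 1 + max(2, 1) = 3
depth(h(c1, h(g(f(c1), f(c1)), g(c0, c1)))) = 1 + max(0, 3) = 4
depth(g(c1, c1)) = 1 + max(0, 0) = 1
depth(f(g(c1, c1))) = 1 + depth(g(c1, c1)) = 1 + 1 = 2
depth(h(h(c1, h(g(f(c1), f(c1)), g(c0, c1))), f(g(c1, c1)))) = 1 + max(4, 2) = 5
depth(h(c0, c0)) = 1 + max(0, 0) = 1
depth(g(h(h(c1, h(g(f(c1), f(c1)), g(c0, c1))), f(g(c1, c1))), h(c0, c0))) = 1 + max(5, 1) = 6

6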